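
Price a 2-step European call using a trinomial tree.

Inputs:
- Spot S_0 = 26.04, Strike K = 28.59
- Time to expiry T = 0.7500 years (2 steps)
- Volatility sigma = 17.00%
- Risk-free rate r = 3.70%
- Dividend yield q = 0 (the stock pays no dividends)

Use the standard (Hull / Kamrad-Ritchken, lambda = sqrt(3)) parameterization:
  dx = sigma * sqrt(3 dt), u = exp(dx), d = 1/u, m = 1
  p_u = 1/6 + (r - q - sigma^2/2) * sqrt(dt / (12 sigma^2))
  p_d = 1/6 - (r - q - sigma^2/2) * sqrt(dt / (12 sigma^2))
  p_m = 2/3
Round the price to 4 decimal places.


dt = T/N = 0.375000; dx = sigma*sqrt(3*dt) = 0.180312
u = exp(dx) = 1.197591; d = 1/u = 0.835009
p_u = 0.190116, p_m = 0.666667, p_d = 0.143218
Discount per step: exp(-r*dt) = 0.986221
Stock lattice S(k, j) with j the centered position index:
  k=0: S(0,+0) = 26.0400
  k=1: S(1,-1) = 21.7436; S(1,+0) = 26.0400; S(1,+1) = 31.1853
  k=2: S(2,-2) = 18.1562; S(2,-1) = 21.7436; S(2,+0) = 26.0400; S(2,+1) = 31.1853; S(2,+2) = 37.3472
Terminal payoffs V(N, j) = max(S_T - K, 0):
  V(2,-2) = 0.000000; V(2,-1) = 0.000000; V(2,+0) = 0.000000; V(2,+1) = 2.595276; V(2,+2) = 8.757212
Backward induction: V(k, j) = exp(-r*dt) * [p_u * V(k+1, j+1) + p_m * V(k+1, j) + p_d * V(k+1, j-1)]
  V(1,-1) = exp(-r*dt) * [p_u*0.000000 + p_m*0.000000 + p_d*0.000000] = 0.000000
  V(1,+0) = exp(-r*dt) * [p_u*2.595276 + p_m*0.000000 + p_d*0.000000] = 0.486604
  V(1,+1) = exp(-r*dt) * [p_u*8.757212 + p_m*2.595276 + p_d*0.000000] = 3.348285
  V(0,+0) = exp(-r*dt) * [p_u*3.348285 + p_m*0.486604 + p_d*0.000000] = 0.947722

Answer: Price = V(0,0) = 0.9477


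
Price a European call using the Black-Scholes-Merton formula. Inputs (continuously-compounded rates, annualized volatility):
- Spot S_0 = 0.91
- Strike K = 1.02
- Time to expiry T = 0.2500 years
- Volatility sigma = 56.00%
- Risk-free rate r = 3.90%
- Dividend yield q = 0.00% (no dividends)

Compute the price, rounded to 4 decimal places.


Answer: Price = 0.0641

Derivation:
d1 = (ln(S/K) + (r - q + 0.5*sigma^2) * T) / (sigma * sqrt(T)) = -0.23272610
d2 = d1 - sigma * sqrt(T) = -0.51272610
exp(-rT) = 0.99029738; exp(-qT) = 1.00000000
C = S_0 * exp(-qT) * N(d1) - K * exp(-rT) * N(d2)
N(d1) = 0.40798705; N(d2) = 0.30407147
C = 0.9100 * 1.00000000 * 0.40798705 - 1.0200 * 0.99029738 * 0.30407147 = 0.0641


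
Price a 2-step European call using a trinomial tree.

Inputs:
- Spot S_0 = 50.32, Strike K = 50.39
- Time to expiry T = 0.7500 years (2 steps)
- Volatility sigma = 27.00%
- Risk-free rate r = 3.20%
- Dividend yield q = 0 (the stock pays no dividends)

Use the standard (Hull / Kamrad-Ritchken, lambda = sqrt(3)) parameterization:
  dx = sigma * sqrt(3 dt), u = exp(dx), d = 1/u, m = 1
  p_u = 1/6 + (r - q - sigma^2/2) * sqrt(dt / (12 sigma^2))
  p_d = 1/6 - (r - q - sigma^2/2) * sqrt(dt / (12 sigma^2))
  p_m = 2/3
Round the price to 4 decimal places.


Answer: Price = V(0,0) = 4.5585

Derivation:
dt = T/N = 0.375000; dx = sigma*sqrt(3*dt) = 0.286378
u = exp(dx) = 1.331596; d = 1/u = 0.750979
p_u = 0.163753, p_m = 0.666667, p_d = 0.169580
Discount per step: exp(-r*dt) = 0.988072
Stock lattice S(k, j) with j the centered position index:
  k=0: S(0,+0) = 50.3200
  k=1: S(1,-1) = 37.7892; S(1,+0) = 50.3200; S(1,+1) = 67.0059
  k=2: S(2,-2) = 28.3789; S(2,-1) = 37.7892; S(2,+0) = 50.3200; S(2,+1) = 67.0059; S(2,+2) = 89.2248
Terminal payoffs V(N, j) = max(S_T - K, 0):
  V(2,-2) = 0.000000; V(2,-1) = 0.000000; V(2,+0) = 0.000000; V(2,+1) = 16.615912; V(2,+2) = 38.834807
Backward induction: V(k, j) = exp(-r*dt) * [p_u * V(k+1, j+1) + p_m * V(k+1, j) + p_d * V(k+1, j-1)]
  V(1,-1) = exp(-r*dt) * [p_u*0.000000 + p_m*0.000000 + p_d*0.000000] = 0.000000
  V(1,+0) = exp(-r*dt) * [p_u*16.615912 + p_m*0.000000 + p_d*0.000000] = 2.688452
  V(1,+1) = exp(-r*dt) * [p_u*38.834807 + p_m*16.615912 + p_d*0.000000] = 17.228607
  V(0,+0) = exp(-r*dt) * [p_u*17.228607 + p_m*2.688452 + p_d*0.000000] = 4.558508


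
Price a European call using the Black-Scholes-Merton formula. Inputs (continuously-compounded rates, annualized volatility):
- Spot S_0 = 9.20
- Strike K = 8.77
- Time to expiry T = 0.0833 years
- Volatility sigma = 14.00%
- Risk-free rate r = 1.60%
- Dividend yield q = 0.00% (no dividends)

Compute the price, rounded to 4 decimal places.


d1 = (ln(S/K) + (r - q + 0.5*sigma^2) * T) / (sigma * sqrt(T)) = 1.23781812
d2 = d1 - sigma * sqrt(T) = 1.19741169
exp(-rT) = 0.99866809; exp(-qT) = 1.00000000
C = S_0 * exp(-qT) * N(d1) - K * exp(-rT) * N(d2)
N(d1) = 0.89210825; N(d2) = 0.88442693
C = 9.2000 * 1.00000000 * 0.89210825 - 8.7700 * 0.99866809 * 0.88442693 = 0.4613

Answer: Price = 0.4613


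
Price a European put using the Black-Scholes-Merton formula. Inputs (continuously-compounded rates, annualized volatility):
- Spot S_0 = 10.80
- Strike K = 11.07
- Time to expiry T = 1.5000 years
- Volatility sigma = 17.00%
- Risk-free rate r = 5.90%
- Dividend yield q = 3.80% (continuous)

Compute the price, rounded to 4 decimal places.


Answer: Price = 0.8088

Derivation:
d1 = (ln(S/K) + (r - q + 0.5*sigma^2) * T) / (sigma * sqrt(T)) = 0.13679866
d2 = d1 - sigma * sqrt(T) = -0.07140797
exp(-rT) = 0.91530311; exp(-qT) = 0.94459407
P = K * exp(-rT) * N(-d2) - S_0 * exp(-qT) * N(-d1)
N(-d1) = 0.44559497; N(-d2) = 0.52846347
P = 11.0700 * 0.91530311 * 0.52846347 - 10.8000 * 0.94459407 * 0.44559497 = 0.8088


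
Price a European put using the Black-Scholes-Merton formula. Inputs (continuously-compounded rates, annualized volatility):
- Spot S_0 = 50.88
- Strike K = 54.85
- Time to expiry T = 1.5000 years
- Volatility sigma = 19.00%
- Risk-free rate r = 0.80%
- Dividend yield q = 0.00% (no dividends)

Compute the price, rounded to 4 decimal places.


d1 = (ln(S/K) + (r - q + 0.5*sigma^2) * T) / (sigma * sqrt(T)) = -0.15495071
d2 = d1 - sigma * sqrt(T) = -0.38765224
exp(-rT) = 0.98807171; exp(-qT) = 1.00000000
P = K * exp(-rT) * N(-d2) - S_0 * exp(-qT) * N(-d1)
N(-d1) = 0.56156991; N(-d2) = 0.65086330
P = 54.8500 * 0.98807171 * 0.65086330 - 50.8800 * 1.00000000 * 0.56156991 = 6.7013

Answer: Price = 6.7013


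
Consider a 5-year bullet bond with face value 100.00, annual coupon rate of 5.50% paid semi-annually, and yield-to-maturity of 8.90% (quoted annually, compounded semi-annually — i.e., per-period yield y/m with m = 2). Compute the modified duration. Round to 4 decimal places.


Coupon per period c = face * coupon_rate / m = 2.750000
Periods per year m = 2; per-period yield y/m = 0.044500
Number of cashflows N = 10
Cashflows (t years, CF_t, discount factor 1/(1+y/m)^(m*t), PV):
  t = 0.5000: CF_t = 2.750000, DF = 0.957396, PV = 2.632839
  t = 1.0000: CF_t = 2.750000, DF = 0.916607, PV = 2.520669
  t = 1.5000: CF_t = 2.750000, DF = 0.877556, PV = 2.413278
  t = 2.0000: CF_t = 2.750000, DF = 0.840168, PV = 2.310462
  t = 2.5000: CF_t = 2.750000, DF = 0.804374, PV = 2.212027
  t = 3.0000: CF_t = 2.750000, DF = 0.770104, PV = 2.117786
  t = 3.5000: CF_t = 2.750000, DF = 0.737294, PV = 2.027559
  t = 4.0000: CF_t = 2.750000, DF = 0.705883, PV = 1.941177
  t = 4.5000: CF_t = 2.750000, DF = 0.675809, PV = 1.858475
  t = 5.0000: CF_t = 102.750000, DF = 0.647017, PV = 66.480976
Price P = sum_t PV_t = 86.515249
First compute Macaulay numerator sum_t t * PV_t:
  t * PV_t at t = 0.5000: 1.316419
  t * PV_t at t = 1.0000: 2.520669
  t * PV_t at t = 1.5000: 3.619917
  t * PV_t at t = 2.0000: 4.620925
  t * PV_t at t = 2.5000: 5.530068
  t * PV_t at t = 3.0000: 6.353357
  t * PV_t at t = 3.5000: 7.096458
  t * PV_t at t = 4.0000: 7.764708
  t * PV_t at t = 4.5000: 8.363137
  t * PV_t at t = 5.0000: 332.404881
Macaulay duration D = 379.590539 / 86.515249 = 4.387556
Modified duration = D / (1 + y/m) = 4.387556 / (1 + 0.044500) = 4.200629

Answer: Modified duration = 4.2006


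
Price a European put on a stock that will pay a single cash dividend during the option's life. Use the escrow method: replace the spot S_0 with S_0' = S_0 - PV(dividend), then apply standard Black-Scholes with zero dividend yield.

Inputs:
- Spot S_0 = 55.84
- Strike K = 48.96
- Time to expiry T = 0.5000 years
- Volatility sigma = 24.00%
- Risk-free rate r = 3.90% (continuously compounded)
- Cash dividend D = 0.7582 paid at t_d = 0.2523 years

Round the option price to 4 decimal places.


Answer: Price = 1.0287

Derivation:
PV(D) = D * exp(-r * t_d) = 0.7582 * 0.99020855 = 0.75077612
S_0' = S_0 - PV(D) = 55.8400 - 0.75077612 = 55.08922388
d1 = (ln(S_0'/K) + (r + sigma^2/2)*T) / (sigma*sqrt(T)) = 0.89478756
d2 = d1 - sigma*sqrt(T) = 0.72508194
exp(-rT) = 0.98068890
N(-d1) = 0.18545033; N(-d2) = 0.23420088
P = K * exp(-rT) * N(-d2) - S_0' * N(-d1) = 48.9600 * 0.98068890 * 0.23420088 - 55.08922388 * 0.18545033 = 1.0287


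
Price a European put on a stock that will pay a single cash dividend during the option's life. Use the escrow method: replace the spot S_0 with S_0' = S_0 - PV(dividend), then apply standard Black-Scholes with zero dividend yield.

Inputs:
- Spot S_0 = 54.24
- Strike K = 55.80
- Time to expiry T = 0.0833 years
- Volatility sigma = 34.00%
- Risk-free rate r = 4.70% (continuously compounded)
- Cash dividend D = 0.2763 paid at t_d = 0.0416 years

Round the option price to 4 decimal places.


PV(D) = D * exp(-r * t_d) = 0.2763 * 0.99804671 = 0.27576031
S_0' = S_0 - PV(D) = 54.2400 - 0.27576031 = 53.96423969
d1 = (ln(S_0'/K) + (r + sigma^2/2)*T) / (sigma*sqrt(T)) = -0.25193572
d2 = d1 - sigma*sqrt(T) = -0.35006563
exp(-rT) = 0.99609255
N(-d1) = 0.59945462; N(-d2) = 0.63685528
P = K * exp(-rT) * N(-d2) - S_0' * N(-d1) = 55.8000 * 0.99609255 * 0.63685528 - 53.96423969 * 0.59945462 = 3.0486

Answer: Price = 3.0486


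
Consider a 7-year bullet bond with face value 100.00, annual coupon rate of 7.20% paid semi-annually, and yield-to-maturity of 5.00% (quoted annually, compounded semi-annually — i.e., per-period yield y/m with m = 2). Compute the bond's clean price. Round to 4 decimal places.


Coupon per period c = face * coupon_rate / m = 3.600000
Periods per year m = 2; per-period yield y/m = 0.025000
Number of cashflows N = 14
Cashflows (t years, CF_t, discount factor 1/(1+y/m)^(m*t), PV):
  t = 0.5000: CF_t = 3.600000, DF = 0.975610, PV = 3.512195
  t = 1.0000: CF_t = 3.600000, DF = 0.951814, PV = 3.426532
  t = 1.5000: CF_t = 3.600000, DF = 0.928599, PV = 3.342958
  t = 2.0000: CF_t = 3.600000, DF = 0.905951, PV = 3.261422
  t = 2.5000: CF_t = 3.600000, DF = 0.883854, PV = 3.181875
  t = 3.0000: CF_t = 3.600000, DF = 0.862297, PV = 3.104269
  t = 3.5000: CF_t = 3.600000, DF = 0.841265, PV = 3.028555
  t = 4.0000: CF_t = 3.600000, DF = 0.820747, PV = 2.954688
  t = 4.5000: CF_t = 3.600000, DF = 0.800728, PV = 2.882622
  t = 5.0000: CF_t = 3.600000, DF = 0.781198, PV = 2.812314
  t = 5.5000: CF_t = 3.600000, DF = 0.762145, PV = 2.743721
  t = 6.0000: CF_t = 3.600000, DF = 0.743556, PV = 2.676801
  t = 6.5000: CF_t = 3.600000, DF = 0.725420, PV = 2.611513
  t = 7.0000: CF_t = 103.600000, DF = 0.707727, PV = 73.320537
Price P = sum_t PV_t = 112.860003

Answer: Price = 112.8600


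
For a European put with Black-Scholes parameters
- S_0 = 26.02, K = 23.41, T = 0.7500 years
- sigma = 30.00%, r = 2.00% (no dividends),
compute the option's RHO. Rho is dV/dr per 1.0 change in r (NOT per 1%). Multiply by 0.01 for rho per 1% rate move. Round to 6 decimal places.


Answer: Rho = -6.381113

Derivation:
d1 = 0.5944867626; d2 = 0.3346791414
phi(d1) = 0.3343236348; exp(-qT) = 1.0000000000; exp(-rT) = 0.9851119396
N(-d2) = 0.3689335688
Rho = -K*T*exp(-rT)*N(-d2) = -23.4100 * 0.7500 * 0.9851119396 * 0.3689335688 = -6.381113


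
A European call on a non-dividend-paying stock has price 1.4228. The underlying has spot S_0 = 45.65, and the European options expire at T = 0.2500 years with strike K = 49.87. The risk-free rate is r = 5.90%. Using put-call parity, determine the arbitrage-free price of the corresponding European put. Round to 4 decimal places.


Answer: Put price = 4.9126

Derivation:
Put-call parity: C - P = S_0 * exp(-qT) - K * exp(-rT).
S_0 * exp(-qT) = 45.6500 * 1.00000000 = 45.65000000
K * exp(-rT) = 49.8700 * 0.98535825 = 49.13981585
P = C - S*exp(-qT) + K*exp(-rT)
P = 1.4228 - 45.65000000 + 49.13981585 = 4.9126


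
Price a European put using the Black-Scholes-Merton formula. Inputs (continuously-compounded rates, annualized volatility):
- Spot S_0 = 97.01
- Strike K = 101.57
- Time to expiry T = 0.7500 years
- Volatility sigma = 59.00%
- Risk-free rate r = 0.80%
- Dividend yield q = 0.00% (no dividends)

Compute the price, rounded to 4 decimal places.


Answer: Price = 21.9959

Derivation:
d1 = (ln(S/K) + (r - q + 0.5*sigma^2) * T) / (sigma * sqrt(T)) = 0.17732159
d2 = d1 - sigma * sqrt(T) = -0.33363340
exp(-rT) = 0.99401796; exp(-qT) = 1.00000000
P = K * exp(-rT) * N(-d2) - S_0 * exp(-qT) * N(-d1)
N(-d1) = 0.42962790; N(-d2) = 0.63067189
P = 101.5700 * 0.99401796 * 0.63067189 - 97.0100 * 1.00000000 * 0.42962790 = 21.9959


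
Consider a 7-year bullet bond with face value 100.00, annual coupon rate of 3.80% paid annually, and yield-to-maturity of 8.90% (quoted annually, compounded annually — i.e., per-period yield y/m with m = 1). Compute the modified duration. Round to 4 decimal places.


Coupon per period c = face * coupon_rate / m = 3.800000
Periods per year m = 1; per-period yield y/m = 0.089000
Number of cashflows N = 7
Cashflows (t years, CF_t, discount factor 1/(1+y/m)^(m*t), PV):
  t = 1.0000: CF_t = 3.800000, DF = 0.918274, PV = 3.489440
  t = 2.0000: CF_t = 3.800000, DF = 0.843226, PV = 3.204261
  t = 3.0000: CF_t = 3.800000, DF = 0.774313, PV = 2.942388
  t = 4.0000: CF_t = 3.800000, DF = 0.711031, PV = 2.701917
  t = 5.0000: CF_t = 3.800000, DF = 0.652921, PV = 2.481100
  t = 6.0000: CF_t = 3.800000, DF = 0.599560, PV = 2.278328
  t = 7.0000: CF_t = 103.800000, DF = 0.550560, PV = 57.148153
Price P = sum_t PV_t = 74.245587
First compute Macaulay numerator sum_t t * PV_t:
  t * PV_t at t = 1.0000: 3.489440
  t * PV_t at t = 2.0000: 6.408521
  t * PV_t at t = 3.0000: 8.827164
  t * PV_t at t = 4.0000: 10.807670
  t * PV_t at t = 5.0000: 12.405498
  t * PV_t at t = 6.0000: 13.669970
  t * PV_t at t = 7.0000: 400.037068
Macaulay duration D = 455.645331 / 74.245587 = 6.137002
Modified duration = D / (1 + y/m) = 6.137002 / (1 + 0.089000) = 5.635447

Answer: Modified duration = 5.6354


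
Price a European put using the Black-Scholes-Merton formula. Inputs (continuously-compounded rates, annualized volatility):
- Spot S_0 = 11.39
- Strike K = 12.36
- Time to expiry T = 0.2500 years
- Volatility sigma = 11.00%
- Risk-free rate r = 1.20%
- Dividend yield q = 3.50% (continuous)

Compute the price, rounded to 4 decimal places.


Answer: Price = 1.0476

Derivation:
d1 = (ln(S/K) + (r - q + 0.5*sigma^2) * T) / (sigma * sqrt(T)) = -1.56303954
d2 = d1 - sigma * sqrt(T) = -1.61803954
exp(-rT) = 0.99700450; exp(-qT) = 0.99128817
P = K * exp(-rT) * N(-d2) - S_0 * exp(-qT) * N(-d1)
N(-d1) = 0.94097835; N(-d2) = 0.94717296
P = 12.3600 * 0.99700450 * 0.94717296 - 11.3900 * 0.99128817 * 0.94097835 = 1.0476


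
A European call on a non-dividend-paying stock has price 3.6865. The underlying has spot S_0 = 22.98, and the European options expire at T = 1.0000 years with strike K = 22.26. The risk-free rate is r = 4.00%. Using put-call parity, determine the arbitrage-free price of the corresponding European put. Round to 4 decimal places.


Answer: Put price = 2.0937

Derivation:
Put-call parity: C - P = S_0 * exp(-qT) - K * exp(-rT).
S_0 * exp(-qT) = 22.9800 * 1.00000000 = 22.98000000
K * exp(-rT) = 22.2600 * 0.96078944 = 21.38717292
P = C - S*exp(-qT) + K*exp(-rT)
P = 3.6865 - 22.98000000 + 21.38717292 = 2.0937


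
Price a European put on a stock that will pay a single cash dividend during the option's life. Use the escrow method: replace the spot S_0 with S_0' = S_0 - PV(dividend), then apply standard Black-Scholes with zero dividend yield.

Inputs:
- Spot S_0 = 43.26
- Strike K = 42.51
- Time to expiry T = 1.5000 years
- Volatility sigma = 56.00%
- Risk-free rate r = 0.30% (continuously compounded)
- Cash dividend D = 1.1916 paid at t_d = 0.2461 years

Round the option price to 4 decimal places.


PV(D) = D * exp(-r * t_d) = 1.1916 * 0.99926197 = 1.19072057
S_0' = S_0 - PV(D) = 43.2600 - 1.19072057 = 42.06927943
d1 = (ln(S_0'/K) + (r + sigma^2/2)*T) / (sigma*sqrt(T)) = 0.33429474
d2 = d1 - sigma*sqrt(T) = -0.35156239
exp(-rT) = 0.99551011
N(-d1) = 0.36907858; N(-d2) = 0.63741676
P = K * exp(-rT) * N(-d2) - S_0' * N(-d1) = 42.5100 * 0.99551011 * 0.63741676 - 42.06927943 * 0.36907858 = 11.4481

Answer: Price = 11.4481


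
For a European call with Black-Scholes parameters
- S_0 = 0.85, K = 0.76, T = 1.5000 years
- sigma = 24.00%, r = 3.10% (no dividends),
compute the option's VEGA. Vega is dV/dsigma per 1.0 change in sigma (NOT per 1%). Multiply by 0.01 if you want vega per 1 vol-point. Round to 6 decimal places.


Answer: Vega = 0.328254

Derivation:
d1 = 0.6859180801; d2 = 0.3919793110
phi(d1) = 0.3153158830; exp(-qT) = 1.0000000000; exp(-rT) = 0.9545645606
Vega = S * exp(-qT) * phi(d1) * sqrt(T) = 0.8500 * 1.0000000000 * 0.3153158830 * 1.2247448714 = 0.328254


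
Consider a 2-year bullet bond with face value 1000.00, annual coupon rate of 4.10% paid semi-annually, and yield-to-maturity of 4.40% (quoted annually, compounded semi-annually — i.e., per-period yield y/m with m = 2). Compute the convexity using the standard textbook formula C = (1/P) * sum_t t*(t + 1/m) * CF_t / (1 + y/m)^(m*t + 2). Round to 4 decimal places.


Answer: Convexity = 4.5970

Derivation:
Coupon per period c = face * coupon_rate / m = 20.500000
Periods per year m = 2; per-period yield y/m = 0.022000
Number of cashflows N = 4
Cashflows (t years, CF_t, discount factor 1/(1+y/m)^(m*t), PV):
  t = 0.5000: CF_t = 20.500000, DF = 0.978474, PV = 20.058708
  t = 1.0000: CF_t = 20.500000, DF = 0.957411, PV = 19.626916
  t = 1.5000: CF_t = 20.500000, DF = 0.936801, PV = 19.204419
  t = 2.0000: CF_t = 1020.500000, DF = 0.916635, PV = 935.425976
Price P = sum_t PV_t = 994.316020
Convexity numerator sum_t t*(t + 1/m) * CF_t / (1+y/m)^(m*t + 2):
  t = 0.5000: term = 9.602210
  t = 1.0000: term = 28.186525
  t = 1.5000: term = 55.159540
  t = 2.0000: term = 4477.933488
Convexity = (1/P) * sum = 4570.881763 / 994.316020 = 4.597011


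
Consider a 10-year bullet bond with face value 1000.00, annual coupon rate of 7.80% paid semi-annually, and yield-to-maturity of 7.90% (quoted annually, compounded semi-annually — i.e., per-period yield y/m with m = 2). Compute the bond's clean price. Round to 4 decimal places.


Answer: Price = 993.1747

Derivation:
Coupon per period c = face * coupon_rate / m = 39.000000
Periods per year m = 2; per-period yield y/m = 0.039500
Number of cashflows N = 20
Cashflows (t years, CF_t, discount factor 1/(1+y/m)^(m*t), PV):
  t = 0.5000: CF_t = 39.000000, DF = 0.962001, PV = 37.518038
  t = 1.0000: CF_t = 39.000000, DF = 0.925446, PV = 36.092388
  t = 1.5000: CF_t = 39.000000, DF = 0.890280, PV = 34.720912
  t = 2.0000: CF_t = 39.000000, DF = 0.856450, PV = 33.401551
  t = 2.5000: CF_t = 39.000000, DF = 0.823906, PV = 32.132324
  t = 3.0000: CF_t = 39.000000, DF = 0.792598, PV = 30.911327
  t = 3.5000: CF_t = 39.000000, DF = 0.762480, PV = 29.736726
  t = 4.0000: CF_t = 39.000000, DF = 0.733507, PV = 28.606759
  t = 4.5000: CF_t = 39.000000, DF = 0.705634, PV = 27.519730
  t = 5.0000: CF_t = 39.000000, DF = 0.678821, PV = 26.474006
  t = 5.5000: CF_t = 39.000000, DF = 0.653026, PV = 25.468020
  t = 6.0000: CF_t = 39.000000, DF = 0.628212, PV = 24.500259
  t = 6.5000: CF_t = 39.000000, DF = 0.604340, PV = 23.569273
  t = 7.0000: CF_t = 39.000000, DF = 0.581376, PV = 22.673663
  t = 7.5000: CF_t = 39.000000, DF = 0.559284, PV = 21.812086
  t = 8.0000: CF_t = 39.000000, DF = 0.538032, PV = 20.983248
  t = 8.5000: CF_t = 39.000000, DF = 0.517587, PV = 20.185905
  t = 9.0000: CF_t = 39.000000, DF = 0.497919, PV = 19.418860
  t = 9.5000: CF_t = 39.000000, DF = 0.478999, PV = 18.680962
  t = 10.0000: CF_t = 1039.000000, DF = 0.460798, PV = 478.768616
Price P = sum_t PV_t = 993.174652


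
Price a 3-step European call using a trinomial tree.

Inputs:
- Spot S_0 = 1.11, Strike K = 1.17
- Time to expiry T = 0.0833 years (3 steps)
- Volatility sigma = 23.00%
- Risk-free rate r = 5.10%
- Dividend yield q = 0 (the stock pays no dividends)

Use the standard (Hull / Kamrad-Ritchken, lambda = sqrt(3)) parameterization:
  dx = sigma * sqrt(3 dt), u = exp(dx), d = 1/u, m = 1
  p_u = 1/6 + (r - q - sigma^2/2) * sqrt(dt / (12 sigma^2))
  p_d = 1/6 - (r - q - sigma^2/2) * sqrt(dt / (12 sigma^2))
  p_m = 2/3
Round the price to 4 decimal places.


dt = T/N = 0.027767; dx = sigma*sqrt(3*dt) = 0.066382
u = exp(dx) = 1.068635; d = 1/u = 0.935773
p_u = 0.171801, p_m = 0.666667, p_d = 0.161532
Discount per step: exp(-r*dt) = 0.998585
Stock lattice S(k, j) with j the centered position index:
  k=0: S(0,+0) = 1.1100
  k=1: S(1,-1) = 1.0387; S(1,+0) = 1.1100; S(1,+1) = 1.1862
  k=2: S(2,-2) = 0.9720; S(2,-1) = 1.0387; S(2,+0) = 1.1100; S(2,+1) = 1.1862; S(2,+2) = 1.2676
  k=3: S(3,-3) = 0.9096; S(3,-2) = 0.9720; S(3,-1) = 1.0387; S(3,+0) = 1.1100; S(3,+1) = 1.1862; S(3,+2) = 1.2676; S(3,+3) = 1.3546
Terminal payoffs V(N, j) = max(S_T - K, 0):
  V(3,-3) = 0.000000; V(3,-2) = 0.000000; V(3,-1) = 0.000000; V(3,+0) = 0.000000; V(3,+1) = 0.016185; V(3,+2) = 0.097598; V(3,+3) = 0.184600
Backward induction: V(k, j) = exp(-r*dt) * [p_u * V(k+1, j+1) + p_m * V(k+1, j) + p_d * V(k+1, j-1)]
  V(2,-2) = exp(-r*dt) * [p_u*0.000000 + p_m*0.000000 + p_d*0.000000] = 0.000000
  V(2,-1) = exp(-r*dt) * [p_u*0.000000 + p_m*0.000000 + p_d*0.000000] = 0.000000
  V(2,+0) = exp(-r*dt) * [p_u*0.016185 + p_m*0.000000 + p_d*0.000000] = 0.002777
  V(2,+1) = exp(-r*dt) * [p_u*0.097598 + p_m*0.016185 + p_d*0.000000] = 0.027518
  V(2,+2) = exp(-r*dt) * [p_u*0.184600 + p_m*0.097598 + p_d*0.016185] = 0.099254
  V(1,-1) = exp(-r*dt) * [p_u*0.002777 + p_m*0.000000 + p_d*0.000000] = 0.000476
  V(1,+0) = exp(-r*dt) * [p_u*0.027518 + p_m*0.002777 + p_d*0.000000] = 0.006569
  V(1,+1) = exp(-r*dt) * [p_u*0.099254 + p_m*0.027518 + p_d*0.002777] = 0.035795
  V(0,+0) = exp(-r*dt) * [p_u*0.035795 + p_m*0.006569 + p_d*0.000476] = 0.010591

Answer: Price = V(0,0) = 0.0106


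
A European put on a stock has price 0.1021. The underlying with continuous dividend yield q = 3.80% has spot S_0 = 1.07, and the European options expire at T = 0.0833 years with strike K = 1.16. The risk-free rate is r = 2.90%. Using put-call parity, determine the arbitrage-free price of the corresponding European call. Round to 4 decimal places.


Answer: Call price = 0.0115

Derivation:
Put-call parity: C - P = S_0 * exp(-qT) - K * exp(-rT).
S_0 * exp(-qT) = 1.0700 * 0.99683960 = 1.06661838
K * exp(-rT) = 1.1600 * 0.99758722 = 1.15720117
C = P + S*exp(-qT) - K*exp(-rT)
C = 0.1021 + 1.06661838 - 1.15720117 = 0.0115


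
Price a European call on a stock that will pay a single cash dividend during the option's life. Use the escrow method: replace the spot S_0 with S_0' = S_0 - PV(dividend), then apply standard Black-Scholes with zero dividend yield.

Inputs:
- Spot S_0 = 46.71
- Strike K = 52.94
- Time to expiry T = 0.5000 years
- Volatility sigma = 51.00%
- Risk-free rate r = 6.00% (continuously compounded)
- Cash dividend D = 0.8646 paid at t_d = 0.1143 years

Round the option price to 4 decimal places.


Answer: Price = 4.5332

Derivation:
PV(D) = D * exp(-r * t_d) = 0.8646 * 0.99316546 = 0.85869086
S_0' = S_0 - PV(D) = 46.7100 - 0.85869086 = 45.85130914
d1 = (ln(S_0'/K) + (r + sigma^2/2)*T) / (sigma*sqrt(T)) = -0.13512796
d2 = d1 - sigma*sqrt(T) = -0.49575241
exp(-rT) = 0.97044553
N(d1) = 0.44625535; N(d2) = 0.31003455
C = S_0' * N(d1) - K * exp(-rT) * N(d2) = 45.85130914 * 0.44625535 - 52.9400 * 0.97044553 * 0.31003455 = 4.5332


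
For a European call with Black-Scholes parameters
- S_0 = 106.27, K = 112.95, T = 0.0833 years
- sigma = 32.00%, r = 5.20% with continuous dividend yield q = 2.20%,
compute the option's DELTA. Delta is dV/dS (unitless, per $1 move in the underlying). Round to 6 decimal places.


d1 = -0.5868307262; d2 = -0.6791882922
phi(d1) = 0.3358389049; exp(-qT) = 0.9981690782; exp(-rT) = 0.9956777678
N(d1) = 0.2786586993
Delta = exp(-qT) * N(d1) = 0.9981690782 * 0.2786586993 = 0.278148

Answer: Delta = 0.278148


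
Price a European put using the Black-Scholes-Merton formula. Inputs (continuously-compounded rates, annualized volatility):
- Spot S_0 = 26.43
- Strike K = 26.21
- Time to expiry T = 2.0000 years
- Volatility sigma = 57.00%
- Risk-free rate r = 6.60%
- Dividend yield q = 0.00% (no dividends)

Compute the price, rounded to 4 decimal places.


Answer: Price = 6.1131

Derivation:
d1 = (ln(S/K) + (r - q + 0.5*sigma^2) * T) / (sigma * sqrt(T)) = 0.57717121
d2 = d1 - sigma * sqrt(T) = -0.22893052
exp(-rT) = 0.87634100; exp(-qT) = 1.00000000
P = K * exp(-rT) * N(-d2) - S_0 * exp(-qT) * N(-d1)
N(-d1) = 0.28191190; N(-d2) = 0.59053854
P = 26.2100 * 0.87634100 * 0.59053854 - 26.4300 * 1.00000000 * 0.28191190 = 6.1131


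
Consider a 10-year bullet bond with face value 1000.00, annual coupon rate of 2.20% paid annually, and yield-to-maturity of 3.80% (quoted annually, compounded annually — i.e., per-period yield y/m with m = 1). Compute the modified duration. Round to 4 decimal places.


Answer: Modified duration = 8.6734

Derivation:
Coupon per period c = face * coupon_rate / m = 22.000000
Periods per year m = 1; per-period yield y/m = 0.038000
Number of cashflows N = 10
Cashflows (t years, CF_t, discount factor 1/(1+y/m)^(m*t), PV):
  t = 1.0000: CF_t = 22.000000, DF = 0.963391, PV = 21.194605
  t = 2.0000: CF_t = 22.000000, DF = 0.928122, PV = 20.418695
  t = 3.0000: CF_t = 22.000000, DF = 0.894145, PV = 19.671189
  t = 4.0000: CF_t = 22.000000, DF = 0.861411, PV = 18.951050
  t = 5.0000: CF_t = 22.000000, DF = 0.829876, PV = 18.257273
  t = 6.0000: CF_t = 22.000000, DF = 0.799495, PV = 17.588895
  t = 7.0000: CF_t = 22.000000, DF = 0.770227, PV = 16.944986
  t = 8.0000: CF_t = 22.000000, DF = 0.742030, PV = 16.324649
  t = 9.0000: CF_t = 22.000000, DF = 0.714865, PV = 15.727022
  t = 10.0000: CF_t = 1022.000000, DF = 0.688694, PV = 703.845536
Price P = sum_t PV_t = 868.923900
First compute Macaulay numerator sum_t t * PV_t:
  t * PV_t at t = 1.0000: 21.194605
  t * PV_t at t = 2.0000: 40.837389
  t * PV_t at t = 3.0000: 59.013568
  t * PV_t at t = 4.0000: 75.804198
  t * PV_t at t = 5.0000: 91.286366
  t * PV_t at t = 6.0000: 105.533371
  t * PV_t at t = 7.0000: 118.614900
  t * PV_t at t = 8.0000: 130.597192
  t * PV_t at t = 9.0000: 141.543200
  t * PV_t at t = 10.0000: 7038.455362
Macaulay duration D = 7822.880151 / 868.923900 = 9.002952
Modified duration = D / (1 + y/m) = 9.002952 / (1 + 0.038000) = 8.673364


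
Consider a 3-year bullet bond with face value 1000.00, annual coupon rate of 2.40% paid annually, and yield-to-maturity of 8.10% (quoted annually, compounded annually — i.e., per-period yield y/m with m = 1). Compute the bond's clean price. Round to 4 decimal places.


Coupon per period c = face * coupon_rate / m = 24.000000
Periods per year m = 1; per-period yield y/m = 0.081000
Number of cashflows N = 3
Cashflows (t years, CF_t, discount factor 1/(1+y/m)^(m*t), PV):
  t = 1.0000: CF_t = 24.000000, DF = 0.925069, PV = 22.201665
  t = 2.0000: CF_t = 24.000000, DF = 0.855753, PV = 20.538081
  t = 3.0000: CF_t = 1024.000000, DF = 0.791631, PV = 810.630378
Price P = sum_t PV_t = 853.370124

Answer: Price = 853.3701


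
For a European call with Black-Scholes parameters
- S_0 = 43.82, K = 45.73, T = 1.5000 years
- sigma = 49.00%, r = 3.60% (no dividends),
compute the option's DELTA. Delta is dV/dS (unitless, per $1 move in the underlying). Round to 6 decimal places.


d1 = 0.3189515528; d2 = -0.2811734341
phi(d1) = 0.3791575050; exp(-qT) = 1.0000000000; exp(-rT) = 0.9474321065
N(d1) = 0.6251183746
Delta = exp(-qT) * N(d1) = 1.0000000000 * 0.6251183746 = 0.625118

Answer: Delta = 0.625118


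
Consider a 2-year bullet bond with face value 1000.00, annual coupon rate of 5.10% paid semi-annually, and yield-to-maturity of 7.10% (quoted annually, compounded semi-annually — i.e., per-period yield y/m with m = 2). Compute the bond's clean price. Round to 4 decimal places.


Answer: Price = 963.3128

Derivation:
Coupon per period c = face * coupon_rate / m = 25.500000
Periods per year m = 2; per-period yield y/m = 0.035500
Number of cashflows N = 4
Cashflows (t years, CF_t, discount factor 1/(1+y/m)^(m*t), PV):
  t = 0.5000: CF_t = 25.500000, DF = 0.965717, PV = 24.625785
  t = 1.0000: CF_t = 25.500000, DF = 0.932609, PV = 23.781540
  t = 1.5000: CF_t = 25.500000, DF = 0.900637, PV = 22.966239
  t = 2.0000: CF_t = 1025.500000, DF = 0.869760, PV = 891.939201
Price P = sum_t PV_t = 963.312764


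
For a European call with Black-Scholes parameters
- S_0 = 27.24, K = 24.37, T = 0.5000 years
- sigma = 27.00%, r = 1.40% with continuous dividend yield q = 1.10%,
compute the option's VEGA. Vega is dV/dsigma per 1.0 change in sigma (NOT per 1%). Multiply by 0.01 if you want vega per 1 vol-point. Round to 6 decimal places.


Answer: Vega = 6.037916

Derivation:
d1 = 0.6864624773; d2 = 0.4955436464
phi(d1) = 0.3151981155; exp(-qT) = 0.9945150973; exp(-rT) = 0.9930244429
Vega = S * exp(-qT) * phi(d1) * sqrt(T) = 27.2400 * 0.9945150973 * 0.3151981155 * 0.7071067812 = 6.037916


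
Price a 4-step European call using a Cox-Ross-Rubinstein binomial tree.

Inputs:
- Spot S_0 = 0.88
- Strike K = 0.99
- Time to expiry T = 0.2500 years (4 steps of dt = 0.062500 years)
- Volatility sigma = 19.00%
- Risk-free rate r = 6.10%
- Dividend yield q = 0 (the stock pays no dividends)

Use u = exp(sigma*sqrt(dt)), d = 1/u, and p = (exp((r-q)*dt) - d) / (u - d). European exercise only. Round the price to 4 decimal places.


dt = T/N = 0.062500
u = exp(sigma*sqrt(dt)) = 1.048646; d = 1/u = 0.953610
p = (exp((r-q)*dt) - d) / (u - d) = 0.528320
Discount per step: exp(-r*dt) = 0.996195
Stock lattice S(k, i) with i counting down-moves:
  k=0: S(0,0) = 0.8800
  k=1: S(1,0) = 0.9228; S(1,1) = 0.8392
  k=2: S(2,0) = 0.9677; S(2,1) = 0.8800; S(2,2) = 0.8002
  k=3: S(3,0) = 1.0148; S(3,1) = 0.9228; S(3,2) = 0.8392; S(3,3) = 0.7631
  k=4: S(4,0) = 1.0641; S(4,1) = 0.9677; S(4,2) = 0.8800; S(4,3) = 0.8002; S(4,4) = 0.7277
Terminal payoffs V(N, i) = max(S_T - K, 0):
  V(4,0) = 0.074140; V(4,1) = 0.000000; V(4,2) = 0.000000; V(4,3) = 0.000000; V(4,4) = 0.000000
Backward induction: V(k, i) = exp(-r*dt) * [p * V(k+1, i) + (1-p) * V(k+1, i+1)].
  V(3,0) = exp(-r*dt) * [p*0.074140 + (1-p)*0.000000] = 0.039020
  V(3,1) = exp(-r*dt) * [p*0.000000 + (1-p)*0.000000] = 0.000000
  V(3,2) = exp(-r*dt) * [p*0.000000 + (1-p)*0.000000] = 0.000000
  V(3,3) = exp(-r*dt) * [p*0.000000 + (1-p)*0.000000] = 0.000000
  V(2,0) = exp(-r*dt) * [p*0.039020 + (1-p)*0.000000] = 0.020537
  V(2,1) = exp(-r*dt) * [p*0.000000 + (1-p)*0.000000] = 0.000000
  V(2,2) = exp(-r*dt) * [p*0.000000 + (1-p)*0.000000] = 0.000000
  V(1,0) = exp(-r*dt) * [p*0.020537 + (1-p)*0.000000] = 0.010809
  V(1,1) = exp(-r*dt) * [p*0.000000 + (1-p)*0.000000] = 0.000000
  V(0,0) = exp(-r*dt) * [p*0.010809 + (1-p)*0.000000] = 0.005689

Answer: Price = V(0,0) = 0.0057


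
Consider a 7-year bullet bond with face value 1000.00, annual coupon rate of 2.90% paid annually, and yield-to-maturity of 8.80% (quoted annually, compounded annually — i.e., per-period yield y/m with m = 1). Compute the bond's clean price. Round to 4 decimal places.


Answer: Price = 701.0525

Derivation:
Coupon per period c = face * coupon_rate / m = 29.000000
Periods per year m = 1; per-period yield y/m = 0.088000
Number of cashflows N = 7
Cashflows (t years, CF_t, discount factor 1/(1+y/m)^(m*t), PV):
  t = 1.0000: CF_t = 29.000000, DF = 0.919118, PV = 26.654412
  t = 2.0000: CF_t = 29.000000, DF = 0.844777, PV = 24.498540
  t = 3.0000: CF_t = 29.000000, DF = 0.776450, PV = 22.517041
  t = 4.0000: CF_t = 29.000000, DF = 0.713649, PV = 20.695809
  t = 5.0000: CF_t = 29.000000, DF = 0.655927, PV = 19.021884
  t = 6.0000: CF_t = 29.000000, DF = 0.602874, PV = 17.483349
  t = 7.0000: CF_t = 1029.000000, DF = 0.554112, PV = 570.181480
Price P = sum_t PV_t = 701.052515


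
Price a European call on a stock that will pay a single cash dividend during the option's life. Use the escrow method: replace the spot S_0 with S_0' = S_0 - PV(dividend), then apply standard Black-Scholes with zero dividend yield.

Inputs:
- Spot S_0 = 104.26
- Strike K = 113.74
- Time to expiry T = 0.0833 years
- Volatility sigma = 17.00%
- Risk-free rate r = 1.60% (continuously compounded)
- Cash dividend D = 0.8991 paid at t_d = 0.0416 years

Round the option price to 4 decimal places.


PV(D) = D * exp(-r * t_d) = 0.8991 * 0.99933462 = 0.89850176
S_0' = S_0 - PV(D) = 104.2600 - 0.89850176 = 103.36149824
d1 = (ln(S_0'/K) + (r + sigma^2/2)*T) / (sigma*sqrt(T)) = -1.89842461
d2 = d1 - sigma*sqrt(T) = -1.94748956
exp(-rT) = 0.99866809
N(d1) = 0.02882009; N(d2) = 0.02573803
C = S_0' * N(d1) - K * exp(-rT) * N(d2) = 103.36149824 * 0.02882009 - 113.7400 * 0.99866809 * 0.02573803 = 0.0553

Answer: Price = 0.0553


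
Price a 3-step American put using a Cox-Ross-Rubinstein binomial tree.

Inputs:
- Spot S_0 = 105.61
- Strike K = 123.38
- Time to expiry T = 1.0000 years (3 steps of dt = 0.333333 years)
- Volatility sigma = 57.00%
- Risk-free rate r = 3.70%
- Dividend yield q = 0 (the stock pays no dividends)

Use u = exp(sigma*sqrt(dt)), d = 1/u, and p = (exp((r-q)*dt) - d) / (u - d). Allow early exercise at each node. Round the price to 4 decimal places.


Answer: Price = V(0,0) = 33.8961

Derivation:
dt = T/N = 0.333333
u = exp(sigma*sqrt(dt)) = 1.389702; d = 1/u = 0.719579
p = (exp((r-q)*dt) - d) / (u - d) = 0.436981
Discount per step: exp(-r*dt) = 0.987742
Stock lattice S(k, i) with i counting down-moves:
  k=0: S(0,0) = 105.6100
  k=1: S(1,0) = 146.7665; S(1,1) = 75.9947
  k=2: S(2,0) = 203.9617; S(2,1) = 105.6100; S(2,2) = 54.6841
  k=3: S(3,0) = 283.4461; S(3,1) = 146.7665; S(3,2) = 75.9947; S(3,3) = 39.3495
Terminal payoffs V(N, i) = max(K - S_T, 0):
  V(3,0) = 0.000000; V(3,1) = 0.000000; V(3,2) = 47.385314; V(3,3) = 84.030467
Backward induction: V(k, i) = exp(-r*dt) * [p * V(k+1, i) + (1-p) * V(k+1, i+1)]; then take max(V_cont, immediate exercise) for American.
  V(2,0) = exp(-r*dt) * [p*0.000000 + (1-p)*0.000000] = 0.000000; exercise = 0.000000; V(2,0) = max -> 0.000000
  V(2,1) = exp(-r*dt) * [p*0.000000 + (1-p)*47.385314] = 26.351830; exercise = 17.770000; V(2,1) = max -> 26.351830
  V(2,2) = exp(-r*dt) * [p*47.385314 + (1-p)*84.030467] = 67.183517; exercise = 68.695858; V(2,2) = max -> 68.695858
  V(1,0) = exp(-r*dt) * [p*0.000000 + (1-p)*26.351830] = 14.654729; exercise = 0.000000; V(1,0) = max -> 14.654729
  V(1,1) = exp(-r*dt) * [p*26.351830 + (1-p)*68.695858] = 49.577100; exercise = 47.385314; V(1,1) = max -> 49.577100
  V(0,0) = exp(-r*dt) * [p*14.654729 + (1-p)*49.577100] = 33.896059; exercise = 17.770000; V(0,0) = max -> 33.896059


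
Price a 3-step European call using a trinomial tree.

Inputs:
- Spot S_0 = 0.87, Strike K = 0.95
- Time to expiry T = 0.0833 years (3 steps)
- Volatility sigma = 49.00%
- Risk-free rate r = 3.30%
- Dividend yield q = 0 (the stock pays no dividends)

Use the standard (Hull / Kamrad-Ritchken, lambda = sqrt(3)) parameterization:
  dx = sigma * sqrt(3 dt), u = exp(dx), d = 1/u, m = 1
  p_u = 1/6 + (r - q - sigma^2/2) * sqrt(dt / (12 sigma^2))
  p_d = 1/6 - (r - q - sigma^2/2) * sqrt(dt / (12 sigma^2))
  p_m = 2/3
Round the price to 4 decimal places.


dt = T/N = 0.027767; dx = sigma*sqrt(3*dt) = 0.141423
u = exp(dx) = 1.151911; d = 1/u = 0.868122
p_u = 0.158121, p_m = 0.666667, p_d = 0.175212
Discount per step: exp(-r*dt) = 0.999084
Stock lattice S(k, j) with j the centered position index:
  k=0: S(0,+0) = 0.8700
  k=1: S(1,-1) = 0.7553; S(1,+0) = 0.8700; S(1,+1) = 1.0022
  k=2: S(2,-2) = 0.6557; S(2,-1) = 0.7553; S(2,+0) = 0.8700; S(2,+1) = 1.0022; S(2,+2) = 1.1544
  k=3: S(3,-3) = 0.5692; S(3,-2) = 0.6557; S(3,-1) = 0.7553; S(3,+0) = 0.8700; S(3,+1) = 1.0022; S(3,+2) = 1.1544; S(3,+3) = 1.3298
Terminal payoffs V(N, j) = max(S_T - K, 0):
  V(3,-3) = 0.000000; V(3,-2) = 0.000000; V(3,-1) = 0.000000; V(3,+0) = 0.000000; V(3,+1) = 0.052163; V(3,+2) = 0.204403; V(3,+3) = 0.379769
Backward induction: V(k, j) = exp(-r*dt) * [p_u * V(k+1, j+1) + p_m * V(k+1, j) + p_d * V(k+1, j-1)]
  V(2,-2) = exp(-r*dt) * [p_u*0.000000 + p_m*0.000000 + p_d*0.000000] = 0.000000
  V(2,-1) = exp(-r*dt) * [p_u*0.000000 + p_m*0.000000 + p_d*0.000000] = 0.000000
  V(2,+0) = exp(-r*dt) * [p_u*0.052163 + p_m*0.000000 + p_d*0.000000] = 0.008240
  V(2,+1) = exp(-r*dt) * [p_u*0.204403 + p_m*0.052163 + p_d*0.000000] = 0.067034
  V(2,+2) = exp(-r*dt) * [p_u*0.379769 + p_m*0.204403 + p_d*0.052163] = 0.205269
  V(1,-1) = exp(-r*dt) * [p_u*0.008240 + p_m*0.000000 + p_d*0.000000] = 0.001302
  V(1,+0) = exp(-r*dt) * [p_u*0.067034 + p_m*0.008240 + p_d*0.000000] = 0.016078
  V(1,+1) = exp(-r*dt) * [p_u*0.205269 + p_m*0.067034 + p_d*0.008240] = 0.078519
  V(0,+0) = exp(-r*dt) * [p_u*0.078519 + p_m*0.016078 + p_d*0.001302] = 0.023341

Answer: Price = V(0,0) = 0.0233


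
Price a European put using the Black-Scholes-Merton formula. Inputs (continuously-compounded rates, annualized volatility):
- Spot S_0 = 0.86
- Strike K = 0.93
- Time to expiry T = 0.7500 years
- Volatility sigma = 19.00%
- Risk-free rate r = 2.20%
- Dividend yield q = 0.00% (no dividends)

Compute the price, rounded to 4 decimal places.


d1 = (ln(S/K) + (r - q + 0.5*sigma^2) * T) / (sigma * sqrt(T)) = -0.29301861
d2 = d1 - sigma * sqrt(T) = -0.45756344
exp(-rT) = 0.98363538; exp(-qT) = 1.00000000
P = K * exp(-rT) * N(-d2) - S_0 * exp(-qT) * N(-d1)
N(-d1) = 0.61524604; N(-d2) = 0.67636694
P = 0.9300 * 0.98363538 * 0.67636694 - 0.8600 * 1.00000000 * 0.61524604 = 0.0896

Answer: Price = 0.0896


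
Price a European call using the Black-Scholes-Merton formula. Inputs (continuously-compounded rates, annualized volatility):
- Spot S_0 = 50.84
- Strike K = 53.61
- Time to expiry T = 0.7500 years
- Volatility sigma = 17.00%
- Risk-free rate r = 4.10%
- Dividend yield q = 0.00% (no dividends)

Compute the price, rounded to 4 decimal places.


Answer: Price = 2.4782

Derivation:
d1 = (ln(S/K) + (r - q + 0.5*sigma^2) * T) / (sigma * sqrt(T)) = -0.07787213
d2 = d1 - sigma * sqrt(T) = -0.22509645
exp(-rT) = 0.96971797; exp(-qT) = 1.00000000
C = S_0 * exp(-qT) * N(d1) - K * exp(-rT) * N(d2)
N(d1) = 0.46896488; N(d2) = 0.41095212
C = 50.8400 * 1.00000000 * 0.46896488 - 53.6100 * 0.96971797 * 0.41095212 = 2.4782


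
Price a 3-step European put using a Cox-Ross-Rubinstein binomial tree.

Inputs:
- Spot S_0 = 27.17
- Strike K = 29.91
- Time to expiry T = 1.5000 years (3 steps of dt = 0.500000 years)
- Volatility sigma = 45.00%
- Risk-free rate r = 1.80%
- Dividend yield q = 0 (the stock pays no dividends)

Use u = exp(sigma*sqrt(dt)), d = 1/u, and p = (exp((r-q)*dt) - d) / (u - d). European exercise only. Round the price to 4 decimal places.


dt = T/N = 0.500000
u = exp(sigma*sqrt(dt)) = 1.374648; d = 1/u = 0.727459
p = (exp((r-q)*dt) - d) / (u - d) = 0.435084
Discount per step: exp(-r*dt) = 0.991040
Stock lattice S(k, i) with i counting down-moves:
  k=0: S(0,0) = 27.1700
  k=1: S(1,0) = 37.3492; S(1,1) = 19.7651
  k=2: S(2,0) = 51.3420; S(2,1) = 27.1700; S(2,2) = 14.3783
  k=3: S(3,0) = 70.5772; S(3,1) = 37.3492; S(3,2) = 19.7651; S(3,3) = 10.4596
Terminal payoffs V(N, i) = max(K - S_T, 0):
  V(3,0) = 0.000000; V(3,1) = 0.000000; V(3,2) = 10.144947; V(3,3) = 19.450410
Backward induction: V(k, i) = exp(-r*dt) * [p * V(k+1, i) + (1-p) * V(k+1, i+1)].
  V(2,0) = exp(-r*dt) * [p*0.000000 + (1-p)*0.000000] = 0.000000
  V(2,1) = exp(-r*dt) * [p*0.000000 + (1-p)*10.144947] = 5.679695
  V(2,2) = exp(-r*dt) * [p*10.144947 + (1-p)*19.450410] = 15.263758
  V(1,0) = exp(-r*dt) * [p*0.000000 + (1-p)*5.679695] = 3.179803
  V(1,1) = exp(-r*dt) * [p*5.679695 + (1-p)*15.263758] = 10.994489
  V(0,0) = exp(-r*dt) * [p*3.179803 + (1-p)*10.994489] = 7.526401

Answer: Price = V(0,0) = 7.5264


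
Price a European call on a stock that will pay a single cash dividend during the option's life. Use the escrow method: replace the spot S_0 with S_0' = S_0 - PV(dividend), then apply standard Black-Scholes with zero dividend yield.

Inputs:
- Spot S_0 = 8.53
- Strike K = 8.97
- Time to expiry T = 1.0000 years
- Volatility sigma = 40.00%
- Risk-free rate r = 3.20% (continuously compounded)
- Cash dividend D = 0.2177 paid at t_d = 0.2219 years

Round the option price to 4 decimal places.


Answer: Price = 1.1687

Derivation:
PV(D) = D * exp(-r * t_d) = 0.2177 * 0.99292435 = 0.21615963
S_0' = S_0 - PV(D) = 8.5300 - 0.21615963 = 8.31384037
d1 = (ln(S_0'/K) + (r + sigma^2/2)*T) / (sigma*sqrt(T)) = 0.09008991
d2 = d1 - sigma*sqrt(T) = -0.30991009
exp(-rT) = 0.96850658
N(d1) = 0.53589212; N(d2) = 0.37831467
C = S_0' * N(d1) - K * exp(-rT) * N(d2) = 8.31384037 * 0.53589212 - 8.9700 * 0.96850658 * 0.37831467 = 1.1687
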